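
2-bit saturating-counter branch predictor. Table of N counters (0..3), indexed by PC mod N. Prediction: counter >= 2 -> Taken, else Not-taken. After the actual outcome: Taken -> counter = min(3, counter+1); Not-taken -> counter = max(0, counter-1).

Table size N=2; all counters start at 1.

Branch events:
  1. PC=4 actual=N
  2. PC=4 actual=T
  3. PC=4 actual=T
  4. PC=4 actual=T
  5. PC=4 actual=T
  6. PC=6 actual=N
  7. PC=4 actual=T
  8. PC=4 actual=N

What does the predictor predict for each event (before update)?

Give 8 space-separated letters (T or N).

Answer: N N N T T T T T

Derivation:
Ev 1: PC=4 idx=0 pred=N actual=N -> ctr[0]=0
Ev 2: PC=4 idx=0 pred=N actual=T -> ctr[0]=1
Ev 3: PC=4 idx=0 pred=N actual=T -> ctr[0]=2
Ev 4: PC=4 idx=0 pred=T actual=T -> ctr[0]=3
Ev 5: PC=4 idx=0 pred=T actual=T -> ctr[0]=3
Ev 6: PC=6 idx=0 pred=T actual=N -> ctr[0]=2
Ev 7: PC=4 idx=0 pred=T actual=T -> ctr[0]=3
Ev 8: PC=4 idx=0 pred=T actual=N -> ctr[0]=2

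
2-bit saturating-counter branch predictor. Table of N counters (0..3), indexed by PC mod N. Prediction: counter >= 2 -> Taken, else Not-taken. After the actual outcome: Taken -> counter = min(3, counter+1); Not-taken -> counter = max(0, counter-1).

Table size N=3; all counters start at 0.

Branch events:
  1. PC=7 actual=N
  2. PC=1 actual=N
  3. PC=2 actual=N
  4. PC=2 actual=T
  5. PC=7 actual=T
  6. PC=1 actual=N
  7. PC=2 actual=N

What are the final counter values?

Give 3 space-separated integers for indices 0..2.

Ev 1: PC=7 idx=1 pred=N actual=N -> ctr[1]=0
Ev 2: PC=1 idx=1 pred=N actual=N -> ctr[1]=0
Ev 3: PC=2 idx=2 pred=N actual=N -> ctr[2]=0
Ev 4: PC=2 idx=2 pred=N actual=T -> ctr[2]=1
Ev 5: PC=7 idx=1 pred=N actual=T -> ctr[1]=1
Ev 6: PC=1 idx=1 pred=N actual=N -> ctr[1]=0
Ev 7: PC=2 idx=2 pred=N actual=N -> ctr[2]=0

Answer: 0 0 0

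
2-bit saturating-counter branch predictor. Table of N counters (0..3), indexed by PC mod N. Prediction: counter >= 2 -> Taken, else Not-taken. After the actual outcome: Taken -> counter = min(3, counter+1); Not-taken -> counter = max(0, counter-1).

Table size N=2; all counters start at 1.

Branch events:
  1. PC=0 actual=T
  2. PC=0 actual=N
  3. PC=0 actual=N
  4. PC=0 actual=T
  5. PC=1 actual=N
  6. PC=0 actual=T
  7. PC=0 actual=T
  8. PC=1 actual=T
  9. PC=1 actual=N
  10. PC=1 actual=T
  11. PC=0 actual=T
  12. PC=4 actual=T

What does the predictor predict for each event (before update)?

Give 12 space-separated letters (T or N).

Ev 1: PC=0 idx=0 pred=N actual=T -> ctr[0]=2
Ev 2: PC=0 idx=0 pred=T actual=N -> ctr[0]=1
Ev 3: PC=0 idx=0 pred=N actual=N -> ctr[0]=0
Ev 4: PC=0 idx=0 pred=N actual=T -> ctr[0]=1
Ev 5: PC=1 idx=1 pred=N actual=N -> ctr[1]=0
Ev 6: PC=0 idx=0 pred=N actual=T -> ctr[0]=2
Ev 7: PC=0 idx=0 pred=T actual=T -> ctr[0]=3
Ev 8: PC=1 idx=1 pred=N actual=T -> ctr[1]=1
Ev 9: PC=1 idx=1 pred=N actual=N -> ctr[1]=0
Ev 10: PC=1 idx=1 pred=N actual=T -> ctr[1]=1
Ev 11: PC=0 idx=0 pred=T actual=T -> ctr[0]=3
Ev 12: PC=4 idx=0 pred=T actual=T -> ctr[0]=3

Answer: N T N N N N T N N N T T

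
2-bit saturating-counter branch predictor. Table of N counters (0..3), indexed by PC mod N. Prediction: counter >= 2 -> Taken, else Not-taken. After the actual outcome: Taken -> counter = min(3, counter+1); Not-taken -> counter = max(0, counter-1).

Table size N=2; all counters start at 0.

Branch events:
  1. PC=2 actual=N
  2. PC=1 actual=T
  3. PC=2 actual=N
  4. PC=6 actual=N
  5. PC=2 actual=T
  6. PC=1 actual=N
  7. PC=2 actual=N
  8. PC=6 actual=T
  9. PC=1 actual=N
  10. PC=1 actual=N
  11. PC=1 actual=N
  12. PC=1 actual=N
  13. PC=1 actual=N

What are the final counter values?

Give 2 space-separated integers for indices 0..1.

Answer: 1 0

Derivation:
Ev 1: PC=2 idx=0 pred=N actual=N -> ctr[0]=0
Ev 2: PC=1 idx=1 pred=N actual=T -> ctr[1]=1
Ev 3: PC=2 idx=0 pred=N actual=N -> ctr[0]=0
Ev 4: PC=6 idx=0 pred=N actual=N -> ctr[0]=0
Ev 5: PC=2 idx=0 pred=N actual=T -> ctr[0]=1
Ev 6: PC=1 idx=1 pred=N actual=N -> ctr[1]=0
Ev 7: PC=2 idx=0 pred=N actual=N -> ctr[0]=0
Ev 8: PC=6 idx=0 pred=N actual=T -> ctr[0]=1
Ev 9: PC=1 idx=1 pred=N actual=N -> ctr[1]=0
Ev 10: PC=1 idx=1 pred=N actual=N -> ctr[1]=0
Ev 11: PC=1 idx=1 pred=N actual=N -> ctr[1]=0
Ev 12: PC=1 idx=1 pred=N actual=N -> ctr[1]=0
Ev 13: PC=1 idx=1 pred=N actual=N -> ctr[1]=0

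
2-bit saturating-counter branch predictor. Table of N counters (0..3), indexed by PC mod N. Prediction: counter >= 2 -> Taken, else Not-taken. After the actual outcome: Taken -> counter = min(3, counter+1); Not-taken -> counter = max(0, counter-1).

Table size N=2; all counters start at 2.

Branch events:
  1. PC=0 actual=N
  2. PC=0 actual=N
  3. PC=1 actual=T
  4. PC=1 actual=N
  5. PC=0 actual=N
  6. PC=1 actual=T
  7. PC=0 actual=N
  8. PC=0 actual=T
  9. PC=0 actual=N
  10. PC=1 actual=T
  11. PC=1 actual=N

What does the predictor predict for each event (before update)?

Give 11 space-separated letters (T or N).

Ev 1: PC=0 idx=0 pred=T actual=N -> ctr[0]=1
Ev 2: PC=0 idx=0 pred=N actual=N -> ctr[0]=0
Ev 3: PC=1 idx=1 pred=T actual=T -> ctr[1]=3
Ev 4: PC=1 idx=1 pred=T actual=N -> ctr[1]=2
Ev 5: PC=0 idx=0 pred=N actual=N -> ctr[0]=0
Ev 6: PC=1 idx=1 pred=T actual=T -> ctr[1]=3
Ev 7: PC=0 idx=0 pred=N actual=N -> ctr[0]=0
Ev 8: PC=0 idx=0 pred=N actual=T -> ctr[0]=1
Ev 9: PC=0 idx=0 pred=N actual=N -> ctr[0]=0
Ev 10: PC=1 idx=1 pred=T actual=T -> ctr[1]=3
Ev 11: PC=1 idx=1 pred=T actual=N -> ctr[1]=2

Answer: T N T T N T N N N T T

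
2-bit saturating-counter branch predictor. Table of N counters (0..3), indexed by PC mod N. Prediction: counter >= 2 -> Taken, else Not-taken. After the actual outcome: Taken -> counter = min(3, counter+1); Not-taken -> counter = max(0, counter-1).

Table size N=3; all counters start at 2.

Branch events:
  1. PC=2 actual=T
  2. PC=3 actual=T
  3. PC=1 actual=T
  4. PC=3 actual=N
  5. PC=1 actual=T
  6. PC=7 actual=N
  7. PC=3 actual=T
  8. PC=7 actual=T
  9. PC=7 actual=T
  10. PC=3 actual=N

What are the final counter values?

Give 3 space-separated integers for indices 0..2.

Ev 1: PC=2 idx=2 pred=T actual=T -> ctr[2]=3
Ev 2: PC=3 idx=0 pred=T actual=T -> ctr[0]=3
Ev 3: PC=1 idx=1 pred=T actual=T -> ctr[1]=3
Ev 4: PC=3 idx=0 pred=T actual=N -> ctr[0]=2
Ev 5: PC=1 idx=1 pred=T actual=T -> ctr[1]=3
Ev 6: PC=7 idx=1 pred=T actual=N -> ctr[1]=2
Ev 7: PC=3 idx=0 pred=T actual=T -> ctr[0]=3
Ev 8: PC=7 idx=1 pred=T actual=T -> ctr[1]=3
Ev 9: PC=7 idx=1 pred=T actual=T -> ctr[1]=3
Ev 10: PC=3 idx=0 pred=T actual=N -> ctr[0]=2

Answer: 2 3 3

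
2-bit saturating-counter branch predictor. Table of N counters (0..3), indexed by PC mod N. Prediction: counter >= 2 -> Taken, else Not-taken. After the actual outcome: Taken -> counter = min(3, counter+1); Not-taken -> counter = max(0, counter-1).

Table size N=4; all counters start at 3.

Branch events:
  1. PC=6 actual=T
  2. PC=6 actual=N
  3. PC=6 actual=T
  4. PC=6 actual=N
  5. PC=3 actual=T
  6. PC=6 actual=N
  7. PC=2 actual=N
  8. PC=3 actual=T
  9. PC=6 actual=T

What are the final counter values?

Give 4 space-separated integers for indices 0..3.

Answer: 3 3 1 3

Derivation:
Ev 1: PC=6 idx=2 pred=T actual=T -> ctr[2]=3
Ev 2: PC=6 idx=2 pred=T actual=N -> ctr[2]=2
Ev 3: PC=6 idx=2 pred=T actual=T -> ctr[2]=3
Ev 4: PC=6 idx=2 pred=T actual=N -> ctr[2]=2
Ev 5: PC=3 idx=3 pred=T actual=T -> ctr[3]=3
Ev 6: PC=6 idx=2 pred=T actual=N -> ctr[2]=1
Ev 7: PC=2 idx=2 pred=N actual=N -> ctr[2]=0
Ev 8: PC=3 idx=3 pred=T actual=T -> ctr[3]=3
Ev 9: PC=6 idx=2 pred=N actual=T -> ctr[2]=1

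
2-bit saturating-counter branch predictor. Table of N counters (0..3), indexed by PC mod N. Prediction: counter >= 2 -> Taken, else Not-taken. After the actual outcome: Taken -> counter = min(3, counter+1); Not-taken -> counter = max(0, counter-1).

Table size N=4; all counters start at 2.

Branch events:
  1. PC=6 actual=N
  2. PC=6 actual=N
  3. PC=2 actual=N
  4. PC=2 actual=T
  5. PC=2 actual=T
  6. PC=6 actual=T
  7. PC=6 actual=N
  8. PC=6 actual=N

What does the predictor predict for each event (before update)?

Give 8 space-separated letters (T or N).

Ev 1: PC=6 idx=2 pred=T actual=N -> ctr[2]=1
Ev 2: PC=6 idx=2 pred=N actual=N -> ctr[2]=0
Ev 3: PC=2 idx=2 pred=N actual=N -> ctr[2]=0
Ev 4: PC=2 idx=2 pred=N actual=T -> ctr[2]=1
Ev 5: PC=2 idx=2 pred=N actual=T -> ctr[2]=2
Ev 6: PC=6 idx=2 pred=T actual=T -> ctr[2]=3
Ev 7: PC=6 idx=2 pred=T actual=N -> ctr[2]=2
Ev 8: PC=6 idx=2 pred=T actual=N -> ctr[2]=1

Answer: T N N N N T T T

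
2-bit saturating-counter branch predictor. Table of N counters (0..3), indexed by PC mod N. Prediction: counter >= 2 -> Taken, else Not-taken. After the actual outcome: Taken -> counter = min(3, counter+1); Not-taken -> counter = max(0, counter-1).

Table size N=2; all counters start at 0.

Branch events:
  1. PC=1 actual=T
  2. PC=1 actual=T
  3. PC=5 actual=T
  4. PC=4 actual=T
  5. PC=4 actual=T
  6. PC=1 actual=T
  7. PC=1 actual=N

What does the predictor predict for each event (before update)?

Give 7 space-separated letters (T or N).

Answer: N N T N N T T

Derivation:
Ev 1: PC=1 idx=1 pred=N actual=T -> ctr[1]=1
Ev 2: PC=1 idx=1 pred=N actual=T -> ctr[1]=2
Ev 3: PC=5 idx=1 pred=T actual=T -> ctr[1]=3
Ev 4: PC=4 idx=0 pred=N actual=T -> ctr[0]=1
Ev 5: PC=4 idx=0 pred=N actual=T -> ctr[0]=2
Ev 6: PC=1 idx=1 pred=T actual=T -> ctr[1]=3
Ev 7: PC=1 idx=1 pred=T actual=N -> ctr[1]=2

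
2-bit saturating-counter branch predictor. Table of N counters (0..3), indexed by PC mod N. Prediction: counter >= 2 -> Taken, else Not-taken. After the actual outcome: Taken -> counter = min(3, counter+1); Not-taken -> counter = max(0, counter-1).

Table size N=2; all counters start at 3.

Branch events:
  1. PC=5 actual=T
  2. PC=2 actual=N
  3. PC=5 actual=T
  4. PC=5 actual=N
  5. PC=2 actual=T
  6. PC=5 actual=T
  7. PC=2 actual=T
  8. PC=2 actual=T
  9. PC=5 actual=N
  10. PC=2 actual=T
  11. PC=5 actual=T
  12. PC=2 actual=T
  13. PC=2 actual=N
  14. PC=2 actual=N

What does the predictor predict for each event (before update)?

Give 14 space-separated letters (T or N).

Ev 1: PC=5 idx=1 pred=T actual=T -> ctr[1]=3
Ev 2: PC=2 idx=0 pred=T actual=N -> ctr[0]=2
Ev 3: PC=5 idx=1 pred=T actual=T -> ctr[1]=3
Ev 4: PC=5 idx=1 pred=T actual=N -> ctr[1]=2
Ev 5: PC=2 idx=0 pred=T actual=T -> ctr[0]=3
Ev 6: PC=5 idx=1 pred=T actual=T -> ctr[1]=3
Ev 7: PC=2 idx=0 pred=T actual=T -> ctr[0]=3
Ev 8: PC=2 idx=0 pred=T actual=T -> ctr[0]=3
Ev 9: PC=5 idx=1 pred=T actual=N -> ctr[1]=2
Ev 10: PC=2 idx=0 pred=T actual=T -> ctr[0]=3
Ev 11: PC=5 idx=1 pred=T actual=T -> ctr[1]=3
Ev 12: PC=2 idx=0 pred=T actual=T -> ctr[0]=3
Ev 13: PC=2 idx=0 pred=T actual=N -> ctr[0]=2
Ev 14: PC=2 idx=0 pred=T actual=N -> ctr[0]=1

Answer: T T T T T T T T T T T T T T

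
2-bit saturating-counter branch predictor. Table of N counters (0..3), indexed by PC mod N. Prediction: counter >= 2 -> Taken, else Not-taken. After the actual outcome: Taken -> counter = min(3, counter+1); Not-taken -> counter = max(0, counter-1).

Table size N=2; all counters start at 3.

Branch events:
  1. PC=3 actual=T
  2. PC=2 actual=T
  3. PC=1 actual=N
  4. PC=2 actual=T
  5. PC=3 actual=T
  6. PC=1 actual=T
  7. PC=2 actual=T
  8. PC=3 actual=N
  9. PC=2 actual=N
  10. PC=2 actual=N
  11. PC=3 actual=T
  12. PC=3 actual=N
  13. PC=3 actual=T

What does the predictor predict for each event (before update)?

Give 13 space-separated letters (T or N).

Ev 1: PC=3 idx=1 pred=T actual=T -> ctr[1]=3
Ev 2: PC=2 idx=0 pred=T actual=T -> ctr[0]=3
Ev 3: PC=1 idx=1 pred=T actual=N -> ctr[1]=2
Ev 4: PC=2 idx=0 pred=T actual=T -> ctr[0]=3
Ev 5: PC=3 idx=1 pred=T actual=T -> ctr[1]=3
Ev 6: PC=1 idx=1 pred=T actual=T -> ctr[1]=3
Ev 7: PC=2 idx=0 pred=T actual=T -> ctr[0]=3
Ev 8: PC=3 idx=1 pred=T actual=N -> ctr[1]=2
Ev 9: PC=2 idx=0 pred=T actual=N -> ctr[0]=2
Ev 10: PC=2 idx=0 pred=T actual=N -> ctr[0]=1
Ev 11: PC=3 idx=1 pred=T actual=T -> ctr[1]=3
Ev 12: PC=3 idx=1 pred=T actual=N -> ctr[1]=2
Ev 13: PC=3 idx=1 pred=T actual=T -> ctr[1]=3

Answer: T T T T T T T T T T T T T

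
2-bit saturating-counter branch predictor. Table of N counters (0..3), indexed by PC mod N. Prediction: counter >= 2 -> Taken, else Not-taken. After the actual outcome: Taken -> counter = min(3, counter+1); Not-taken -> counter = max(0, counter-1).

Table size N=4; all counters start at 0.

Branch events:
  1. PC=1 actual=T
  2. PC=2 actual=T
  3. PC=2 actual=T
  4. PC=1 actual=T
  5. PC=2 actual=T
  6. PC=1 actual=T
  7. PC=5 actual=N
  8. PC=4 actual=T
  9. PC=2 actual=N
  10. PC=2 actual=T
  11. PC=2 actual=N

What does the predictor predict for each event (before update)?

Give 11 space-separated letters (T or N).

Answer: N N N N T T T N T T T

Derivation:
Ev 1: PC=1 idx=1 pred=N actual=T -> ctr[1]=1
Ev 2: PC=2 idx=2 pred=N actual=T -> ctr[2]=1
Ev 3: PC=2 idx=2 pred=N actual=T -> ctr[2]=2
Ev 4: PC=1 idx=1 pred=N actual=T -> ctr[1]=2
Ev 5: PC=2 idx=2 pred=T actual=T -> ctr[2]=3
Ev 6: PC=1 idx=1 pred=T actual=T -> ctr[1]=3
Ev 7: PC=5 idx=1 pred=T actual=N -> ctr[1]=2
Ev 8: PC=4 idx=0 pred=N actual=T -> ctr[0]=1
Ev 9: PC=2 idx=2 pred=T actual=N -> ctr[2]=2
Ev 10: PC=2 idx=2 pred=T actual=T -> ctr[2]=3
Ev 11: PC=2 idx=2 pred=T actual=N -> ctr[2]=2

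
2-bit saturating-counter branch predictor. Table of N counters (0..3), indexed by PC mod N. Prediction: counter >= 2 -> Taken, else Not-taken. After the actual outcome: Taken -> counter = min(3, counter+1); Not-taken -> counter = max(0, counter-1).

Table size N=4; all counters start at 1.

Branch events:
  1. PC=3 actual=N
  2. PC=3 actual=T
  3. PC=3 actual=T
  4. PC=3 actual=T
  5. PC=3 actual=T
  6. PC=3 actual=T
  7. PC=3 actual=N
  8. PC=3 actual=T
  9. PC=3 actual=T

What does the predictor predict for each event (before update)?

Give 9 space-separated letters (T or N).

Answer: N N N T T T T T T

Derivation:
Ev 1: PC=3 idx=3 pred=N actual=N -> ctr[3]=0
Ev 2: PC=3 idx=3 pred=N actual=T -> ctr[3]=1
Ev 3: PC=3 idx=3 pred=N actual=T -> ctr[3]=2
Ev 4: PC=3 idx=3 pred=T actual=T -> ctr[3]=3
Ev 5: PC=3 idx=3 pred=T actual=T -> ctr[3]=3
Ev 6: PC=3 idx=3 pred=T actual=T -> ctr[3]=3
Ev 7: PC=3 idx=3 pred=T actual=N -> ctr[3]=2
Ev 8: PC=3 idx=3 pred=T actual=T -> ctr[3]=3
Ev 9: PC=3 idx=3 pred=T actual=T -> ctr[3]=3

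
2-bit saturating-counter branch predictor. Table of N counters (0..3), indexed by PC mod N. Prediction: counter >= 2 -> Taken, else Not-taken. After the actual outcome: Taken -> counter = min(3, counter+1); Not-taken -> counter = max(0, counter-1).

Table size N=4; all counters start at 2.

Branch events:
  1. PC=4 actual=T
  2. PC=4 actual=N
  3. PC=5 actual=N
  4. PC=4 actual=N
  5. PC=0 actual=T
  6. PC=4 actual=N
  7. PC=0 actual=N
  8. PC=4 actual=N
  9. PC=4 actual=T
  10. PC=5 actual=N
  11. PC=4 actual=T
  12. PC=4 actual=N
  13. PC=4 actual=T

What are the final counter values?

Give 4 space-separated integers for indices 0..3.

Ev 1: PC=4 idx=0 pred=T actual=T -> ctr[0]=3
Ev 2: PC=4 idx=0 pred=T actual=N -> ctr[0]=2
Ev 3: PC=5 idx=1 pred=T actual=N -> ctr[1]=1
Ev 4: PC=4 idx=0 pred=T actual=N -> ctr[0]=1
Ev 5: PC=0 idx=0 pred=N actual=T -> ctr[0]=2
Ev 6: PC=4 idx=0 pred=T actual=N -> ctr[0]=1
Ev 7: PC=0 idx=0 pred=N actual=N -> ctr[0]=0
Ev 8: PC=4 idx=0 pred=N actual=N -> ctr[0]=0
Ev 9: PC=4 idx=0 pred=N actual=T -> ctr[0]=1
Ev 10: PC=5 idx=1 pred=N actual=N -> ctr[1]=0
Ev 11: PC=4 idx=0 pred=N actual=T -> ctr[0]=2
Ev 12: PC=4 idx=0 pred=T actual=N -> ctr[0]=1
Ev 13: PC=4 idx=0 pred=N actual=T -> ctr[0]=2

Answer: 2 0 2 2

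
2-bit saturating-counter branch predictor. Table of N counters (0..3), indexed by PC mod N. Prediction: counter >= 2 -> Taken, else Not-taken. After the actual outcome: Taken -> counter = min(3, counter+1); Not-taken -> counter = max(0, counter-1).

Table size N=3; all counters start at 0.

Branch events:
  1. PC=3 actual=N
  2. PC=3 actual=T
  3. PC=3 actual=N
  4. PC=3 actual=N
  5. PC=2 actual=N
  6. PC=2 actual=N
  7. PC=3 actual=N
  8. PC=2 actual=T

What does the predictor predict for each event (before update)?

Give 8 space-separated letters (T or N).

Answer: N N N N N N N N

Derivation:
Ev 1: PC=3 idx=0 pred=N actual=N -> ctr[0]=0
Ev 2: PC=3 idx=0 pred=N actual=T -> ctr[0]=1
Ev 3: PC=3 idx=0 pred=N actual=N -> ctr[0]=0
Ev 4: PC=3 idx=0 pred=N actual=N -> ctr[0]=0
Ev 5: PC=2 idx=2 pred=N actual=N -> ctr[2]=0
Ev 6: PC=2 idx=2 pred=N actual=N -> ctr[2]=0
Ev 7: PC=3 idx=0 pred=N actual=N -> ctr[0]=0
Ev 8: PC=2 idx=2 pred=N actual=T -> ctr[2]=1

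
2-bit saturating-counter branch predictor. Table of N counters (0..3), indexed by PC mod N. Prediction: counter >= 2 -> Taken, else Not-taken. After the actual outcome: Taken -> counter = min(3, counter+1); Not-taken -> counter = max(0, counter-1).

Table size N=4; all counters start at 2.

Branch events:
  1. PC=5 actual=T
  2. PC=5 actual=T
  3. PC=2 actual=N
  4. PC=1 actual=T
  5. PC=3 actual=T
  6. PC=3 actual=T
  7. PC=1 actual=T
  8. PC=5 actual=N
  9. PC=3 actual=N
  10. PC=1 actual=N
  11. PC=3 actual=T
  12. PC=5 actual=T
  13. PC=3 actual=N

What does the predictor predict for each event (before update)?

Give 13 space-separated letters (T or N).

Ev 1: PC=5 idx=1 pred=T actual=T -> ctr[1]=3
Ev 2: PC=5 idx=1 pred=T actual=T -> ctr[1]=3
Ev 3: PC=2 idx=2 pred=T actual=N -> ctr[2]=1
Ev 4: PC=1 idx=1 pred=T actual=T -> ctr[1]=3
Ev 5: PC=3 idx=3 pred=T actual=T -> ctr[3]=3
Ev 6: PC=3 idx=3 pred=T actual=T -> ctr[3]=3
Ev 7: PC=1 idx=1 pred=T actual=T -> ctr[1]=3
Ev 8: PC=5 idx=1 pred=T actual=N -> ctr[1]=2
Ev 9: PC=3 idx=3 pred=T actual=N -> ctr[3]=2
Ev 10: PC=1 idx=1 pred=T actual=N -> ctr[1]=1
Ev 11: PC=3 idx=3 pred=T actual=T -> ctr[3]=3
Ev 12: PC=5 idx=1 pred=N actual=T -> ctr[1]=2
Ev 13: PC=3 idx=3 pred=T actual=N -> ctr[3]=2

Answer: T T T T T T T T T T T N T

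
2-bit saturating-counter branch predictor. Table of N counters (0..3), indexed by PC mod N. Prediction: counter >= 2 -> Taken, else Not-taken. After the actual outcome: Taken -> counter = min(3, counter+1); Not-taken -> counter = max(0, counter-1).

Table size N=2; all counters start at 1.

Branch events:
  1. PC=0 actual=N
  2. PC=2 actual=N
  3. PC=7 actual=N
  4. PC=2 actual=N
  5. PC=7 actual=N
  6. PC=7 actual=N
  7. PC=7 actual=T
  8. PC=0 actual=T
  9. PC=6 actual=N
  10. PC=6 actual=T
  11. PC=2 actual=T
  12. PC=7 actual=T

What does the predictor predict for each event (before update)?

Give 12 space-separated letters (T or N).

Ev 1: PC=0 idx=0 pred=N actual=N -> ctr[0]=0
Ev 2: PC=2 idx=0 pred=N actual=N -> ctr[0]=0
Ev 3: PC=7 idx=1 pred=N actual=N -> ctr[1]=0
Ev 4: PC=2 idx=0 pred=N actual=N -> ctr[0]=0
Ev 5: PC=7 idx=1 pred=N actual=N -> ctr[1]=0
Ev 6: PC=7 idx=1 pred=N actual=N -> ctr[1]=0
Ev 7: PC=7 idx=1 pred=N actual=T -> ctr[1]=1
Ev 8: PC=0 idx=0 pred=N actual=T -> ctr[0]=1
Ev 9: PC=6 idx=0 pred=N actual=N -> ctr[0]=0
Ev 10: PC=6 idx=0 pred=N actual=T -> ctr[0]=1
Ev 11: PC=2 idx=0 pred=N actual=T -> ctr[0]=2
Ev 12: PC=7 idx=1 pred=N actual=T -> ctr[1]=2

Answer: N N N N N N N N N N N N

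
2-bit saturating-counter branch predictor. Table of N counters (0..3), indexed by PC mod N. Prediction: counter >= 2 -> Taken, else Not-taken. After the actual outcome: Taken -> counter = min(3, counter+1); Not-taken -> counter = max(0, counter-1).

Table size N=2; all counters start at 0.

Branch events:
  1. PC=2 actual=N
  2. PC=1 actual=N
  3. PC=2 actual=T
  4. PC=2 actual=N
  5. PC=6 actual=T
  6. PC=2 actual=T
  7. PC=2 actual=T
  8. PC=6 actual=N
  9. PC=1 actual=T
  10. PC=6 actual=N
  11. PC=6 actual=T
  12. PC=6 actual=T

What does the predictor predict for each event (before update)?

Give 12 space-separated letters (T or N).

Answer: N N N N N N T T N T N T

Derivation:
Ev 1: PC=2 idx=0 pred=N actual=N -> ctr[0]=0
Ev 2: PC=1 idx=1 pred=N actual=N -> ctr[1]=0
Ev 3: PC=2 idx=0 pred=N actual=T -> ctr[0]=1
Ev 4: PC=2 idx=0 pred=N actual=N -> ctr[0]=0
Ev 5: PC=6 idx=0 pred=N actual=T -> ctr[0]=1
Ev 6: PC=2 idx=0 pred=N actual=T -> ctr[0]=2
Ev 7: PC=2 idx=0 pred=T actual=T -> ctr[0]=3
Ev 8: PC=6 idx=0 pred=T actual=N -> ctr[0]=2
Ev 9: PC=1 idx=1 pred=N actual=T -> ctr[1]=1
Ev 10: PC=6 idx=0 pred=T actual=N -> ctr[0]=1
Ev 11: PC=6 idx=0 pred=N actual=T -> ctr[0]=2
Ev 12: PC=6 idx=0 pred=T actual=T -> ctr[0]=3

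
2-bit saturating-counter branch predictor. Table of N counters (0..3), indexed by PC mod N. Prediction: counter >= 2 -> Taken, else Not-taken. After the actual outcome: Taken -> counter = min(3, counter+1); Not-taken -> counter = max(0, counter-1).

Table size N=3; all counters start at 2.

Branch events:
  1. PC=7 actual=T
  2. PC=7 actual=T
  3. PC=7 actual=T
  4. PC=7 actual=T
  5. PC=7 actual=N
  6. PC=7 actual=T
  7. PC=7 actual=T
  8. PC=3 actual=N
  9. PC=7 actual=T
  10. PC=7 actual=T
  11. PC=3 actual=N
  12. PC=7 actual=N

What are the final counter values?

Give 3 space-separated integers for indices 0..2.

Ev 1: PC=7 idx=1 pred=T actual=T -> ctr[1]=3
Ev 2: PC=7 idx=1 pred=T actual=T -> ctr[1]=3
Ev 3: PC=7 idx=1 pred=T actual=T -> ctr[1]=3
Ev 4: PC=7 idx=1 pred=T actual=T -> ctr[1]=3
Ev 5: PC=7 idx=1 pred=T actual=N -> ctr[1]=2
Ev 6: PC=7 idx=1 pred=T actual=T -> ctr[1]=3
Ev 7: PC=7 idx=1 pred=T actual=T -> ctr[1]=3
Ev 8: PC=3 idx=0 pred=T actual=N -> ctr[0]=1
Ev 9: PC=7 idx=1 pred=T actual=T -> ctr[1]=3
Ev 10: PC=7 idx=1 pred=T actual=T -> ctr[1]=3
Ev 11: PC=3 idx=0 pred=N actual=N -> ctr[0]=0
Ev 12: PC=7 idx=1 pred=T actual=N -> ctr[1]=2

Answer: 0 2 2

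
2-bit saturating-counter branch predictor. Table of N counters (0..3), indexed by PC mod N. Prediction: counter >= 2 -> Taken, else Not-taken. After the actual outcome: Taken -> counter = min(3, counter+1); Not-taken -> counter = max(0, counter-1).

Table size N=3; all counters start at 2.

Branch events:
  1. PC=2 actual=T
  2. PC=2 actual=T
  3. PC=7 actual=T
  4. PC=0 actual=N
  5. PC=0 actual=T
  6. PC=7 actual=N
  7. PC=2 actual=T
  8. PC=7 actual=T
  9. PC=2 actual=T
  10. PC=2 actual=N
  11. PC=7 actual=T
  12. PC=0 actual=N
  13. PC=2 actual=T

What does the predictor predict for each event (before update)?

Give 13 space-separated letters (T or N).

Ev 1: PC=2 idx=2 pred=T actual=T -> ctr[2]=3
Ev 2: PC=2 idx=2 pred=T actual=T -> ctr[2]=3
Ev 3: PC=7 idx=1 pred=T actual=T -> ctr[1]=3
Ev 4: PC=0 idx=0 pred=T actual=N -> ctr[0]=1
Ev 5: PC=0 idx=0 pred=N actual=T -> ctr[0]=2
Ev 6: PC=7 idx=1 pred=T actual=N -> ctr[1]=2
Ev 7: PC=2 idx=2 pred=T actual=T -> ctr[2]=3
Ev 8: PC=7 idx=1 pred=T actual=T -> ctr[1]=3
Ev 9: PC=2 idx=2 pred=T actual=T -> ctr[2]=3
Ev 10: PC=2 idx=2 pred=T actual=N -> ctr[2]=2
Ev 11: PC=7 idx=1 pred=T actual=T -> ctr[1]=3
Ev 12: PC=0 idx=0 pred=T actual=N -> ctr[0]=1
Ev 13: PC=2 idx=2 pred=T actual=T -> ctr[2]=3

Answer: T T T T N T T T T T T T T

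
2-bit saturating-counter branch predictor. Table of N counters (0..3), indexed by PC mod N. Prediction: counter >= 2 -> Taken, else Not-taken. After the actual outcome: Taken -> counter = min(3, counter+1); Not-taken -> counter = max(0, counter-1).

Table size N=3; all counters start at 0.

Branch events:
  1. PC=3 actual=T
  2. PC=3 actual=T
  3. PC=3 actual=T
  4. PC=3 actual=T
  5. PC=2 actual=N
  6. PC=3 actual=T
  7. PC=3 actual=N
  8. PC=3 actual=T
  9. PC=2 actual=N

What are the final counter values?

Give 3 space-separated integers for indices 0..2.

Ev 1: PC=3 idx=0 pred=N actual=T -> ctr[0]=1
Ev 2: PC=3 idx=0 pred=N actual=T -> ctr[0]=2
Ev 3: PC=3 idx=0 pred=T actual=T -> ctr[0]=3
Ev 4: PC=3 idx=0 pred=T actual=T -> ctr[0]=3
Ev 5: PC=2 idx=2 pred=N actual=N -> ctr[2]=0
Ev 6: PC=3 idx=0 pred=T actual=T -> ctr[0]=3
Ev 7: PC=3 idx=0 pred=T actual=N -> ctr[0]=2
Ev 8: PC=3 idx=0 pred=T actual=T -> ctr[0]=3
Ev 9: PC=2 idx=2 pred=N actual=N -> ctr[2]=0

Answer: 3 0 0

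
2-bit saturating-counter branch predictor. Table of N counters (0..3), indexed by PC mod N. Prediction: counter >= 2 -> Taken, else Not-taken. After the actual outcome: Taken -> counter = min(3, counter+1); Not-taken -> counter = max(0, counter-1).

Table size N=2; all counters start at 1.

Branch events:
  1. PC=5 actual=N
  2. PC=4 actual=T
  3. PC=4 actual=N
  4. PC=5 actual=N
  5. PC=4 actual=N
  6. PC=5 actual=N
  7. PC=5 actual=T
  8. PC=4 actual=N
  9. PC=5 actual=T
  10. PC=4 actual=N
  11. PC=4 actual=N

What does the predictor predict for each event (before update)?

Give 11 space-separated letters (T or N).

Ev 1: PC=5 idx=1 pred=N actual=N -> ctr[1]=0
Ev 2: PC=4 idx=0 pred=N actual=T -> ctr[0]=2
Ev 3: PC=4 idx=0 pred=T actual=N -> ctr[0]=1
Ev 4: PC=5 idx=1 pred=N actual=N -> ctr[1]=0
Ev 5: PC=4 idx=0 pred=N actual=N -> ctr[0]=0
Ev 6: PC=5 idx=1 pred=N actual=N -> ctr[1]=0
Ev 7: PC=5 idx=1 pred=N actual=T -> ctr[1]=1
Ev 8: PC=4 idx=0 pred=N actual=N -> ctr[0]=0
Ev 9: PC=5 idx=1 pred=N actual=T -> ctr[1]=2
Ev 10: PC=4 idx=0 pred=N actual=N -> ctr[0]=0
Ev 11: PC=4 idx=0 pred=N actual=N -> ctr[0]=0

Answer: N N T N N N N N N N N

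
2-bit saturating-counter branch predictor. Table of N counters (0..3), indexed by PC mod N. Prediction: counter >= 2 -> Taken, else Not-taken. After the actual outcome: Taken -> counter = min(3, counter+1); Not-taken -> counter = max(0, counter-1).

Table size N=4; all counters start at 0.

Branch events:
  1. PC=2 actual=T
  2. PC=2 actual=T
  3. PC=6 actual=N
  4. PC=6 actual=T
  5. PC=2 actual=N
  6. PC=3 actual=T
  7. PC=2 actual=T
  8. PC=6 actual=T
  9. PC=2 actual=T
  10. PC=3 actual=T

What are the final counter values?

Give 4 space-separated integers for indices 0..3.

Answer: 0 0 3 2

Derivation:
Ev 1: PC=2 idx=2 pred=N actual=T -> ctr[2]=1
Ev 2: PC=2 idx=2 pred=N actual=T -> ctr[2]=2
Ev 3: PC=6 idx=2 pred=T actual=N -> ctr[2]=1
Ev 4: PC=6 idx=2 pred=N actual=T -> ctr[2]=2
Ev 5: PC=2 idx=2 pred=T actual=N -> ctr[2]=1
Ev 6: PC=3 idx=3 pred=N actual=T -> ctr[3]=1
Ev 7: PC=2 idx=2 pred=N actual=T -> ctr[2]=2
Ev 8: PC=6 idx=2 pred=T actual=T -> ctr[2]=3
Ev 9: PC=2 idx=2 pred=T actual=T -> ctr[2]=3
Ev 10: PC=3 idx=3 pred=N actual=T -> ctr[3]=2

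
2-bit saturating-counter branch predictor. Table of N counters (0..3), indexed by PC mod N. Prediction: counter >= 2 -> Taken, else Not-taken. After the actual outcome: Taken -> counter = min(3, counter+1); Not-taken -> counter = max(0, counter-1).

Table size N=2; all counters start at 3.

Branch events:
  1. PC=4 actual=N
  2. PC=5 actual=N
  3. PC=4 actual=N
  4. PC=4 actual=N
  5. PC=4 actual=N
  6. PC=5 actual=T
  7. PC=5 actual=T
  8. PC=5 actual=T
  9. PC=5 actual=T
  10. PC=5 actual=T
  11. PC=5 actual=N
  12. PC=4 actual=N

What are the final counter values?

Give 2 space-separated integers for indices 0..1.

Ev 1: PC=4 idx=0 pred=T actual=N -> ctr[0]=2
Ev 2: PC=5 idx=1 pred=T actual=N -> ctr[1]=2
Ev 3: PC=4 idx=0 pred=T actual=N -> ctr[0]=1
Ev 4: PC=4 idx=0 pred=N actual=N -> ctr[0]=0
Ev 5: PC=4 idx=0 pred=N actual=N -> ctr[0]=0
Ev 6: PC=5 idx=1 pred=T actual=T -> ctr[1]=3
Ev 7: PC=5 idx=1 pred=T actual=T -> ctr[1]=3
Ev 8: PC=5 idx=1 pred=T actual=T -> ctr[1]=3
Ev 9: PC=5 idx=1 pred=T actual=T -> ctr[1]=3
Ev 10: PC=5 idx=1 pred=T actual=T -> ctr[1]=3
Ev 11: PC=5 idx=1 pred=T actual=N -> ctr[1]=2
Ev 12: PC=4 idx=0 pred=N actual=N -> ctr[0]=0

Answer: 0 2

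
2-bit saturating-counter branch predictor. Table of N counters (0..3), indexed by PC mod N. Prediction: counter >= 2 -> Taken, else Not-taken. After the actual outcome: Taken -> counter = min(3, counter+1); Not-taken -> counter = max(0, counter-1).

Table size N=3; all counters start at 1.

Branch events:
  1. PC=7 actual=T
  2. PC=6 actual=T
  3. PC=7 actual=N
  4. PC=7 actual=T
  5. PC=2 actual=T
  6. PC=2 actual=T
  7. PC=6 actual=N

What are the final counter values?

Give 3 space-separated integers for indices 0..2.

Ev 1: PC=7 idx=1 pred=N actual=T -> ctr[1]=2
Ev 2: PC=6 idx=0 pred=N actual=T -> ctr[0]=2
Ev 3: PC=7 idx=1 pred=T actual=N -> ctr[1]=1
Ev 4: PC=7 idx=1 pred=N actual=T -> ctr[1]=2
Ev 5: PC=2 idx=2 pred=N actual=T -> ctr[2]=2
Ev 6: PC=2 idx=2 pred=T actual=T -> ctr[2]=3
Ev 7: PC=6 idx=0 pred=T actual=N -> ctr[0]=1

Answer: 1 2 3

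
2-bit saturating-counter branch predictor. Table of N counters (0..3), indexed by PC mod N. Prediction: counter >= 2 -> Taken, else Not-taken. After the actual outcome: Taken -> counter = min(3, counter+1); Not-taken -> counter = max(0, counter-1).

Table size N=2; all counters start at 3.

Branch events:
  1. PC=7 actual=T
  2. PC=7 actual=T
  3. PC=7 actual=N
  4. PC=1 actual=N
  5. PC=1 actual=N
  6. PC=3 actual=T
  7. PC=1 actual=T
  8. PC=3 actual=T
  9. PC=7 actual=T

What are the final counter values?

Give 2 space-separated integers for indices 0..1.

Answer: 3 3

Derivation:
Ev 1: PC=7 idx=1 pred=T actual=T -> ctr[1]=3
Ev 2: PC=7 idx=1 pred=T actual=T -> ctr[1]=3
Ev 3: PC=7 idx=1 pred=T actual=N -> ctr[1]=2
Ev 4: PC=1 idx=1 pred=T actual=N -> ctr[1]=1
Ev 5: PC=1 idx=1 pred=N actual=N -> ctr[1]=0
Ev 6: PC=3 idx=1 pred=N actual=T -> ctr[1]=1
Ev 7: PC=1 idx=1 pred=N actual=T -> ctr[1]=2
Ev 8: PC=3 idx=1 pred=T actual=T -> ctr[1]=3
Ev 9: PC=7 idx=1 pred=T actual=T -> ctr[1]=3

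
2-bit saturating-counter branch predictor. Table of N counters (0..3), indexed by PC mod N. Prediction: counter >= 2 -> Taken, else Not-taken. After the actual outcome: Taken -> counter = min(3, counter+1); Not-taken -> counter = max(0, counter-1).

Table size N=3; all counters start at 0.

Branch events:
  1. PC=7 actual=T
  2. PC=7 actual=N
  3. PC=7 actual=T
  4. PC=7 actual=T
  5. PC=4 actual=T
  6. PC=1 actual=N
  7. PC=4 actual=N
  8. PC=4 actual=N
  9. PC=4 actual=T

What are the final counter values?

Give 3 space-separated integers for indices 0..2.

Ev 1: PC=7 idx=1 pred=N actual=T -> ctr[1]=1
Ev 2: PC=7 idx=1 pred=N actual=N -> ctr[1]=0
Ev 3: PC=7 idx=1 pred=N actual=T -> ctr[1]=1
Ev 4: PC=7 idx=1 pred=N actual=T -> ctr[1]=2
Ev 5: PC=4 idx=1 pred=T actual=T -> ctr[1]=3
Ev 6: PC=1 idx=1 pred=T actual=N -> ctr[1]=2
Ev 7: PC=4 idx=1 pred=T actual=N -> ctr[1]=1
Ev 8: PC=4 idx=1 pred=N actual=N -> ctr[1]=0
Ev 9: PC=4 idx=1 pred=N actual=T -> ctr[1]=1

Answer: 0 1 0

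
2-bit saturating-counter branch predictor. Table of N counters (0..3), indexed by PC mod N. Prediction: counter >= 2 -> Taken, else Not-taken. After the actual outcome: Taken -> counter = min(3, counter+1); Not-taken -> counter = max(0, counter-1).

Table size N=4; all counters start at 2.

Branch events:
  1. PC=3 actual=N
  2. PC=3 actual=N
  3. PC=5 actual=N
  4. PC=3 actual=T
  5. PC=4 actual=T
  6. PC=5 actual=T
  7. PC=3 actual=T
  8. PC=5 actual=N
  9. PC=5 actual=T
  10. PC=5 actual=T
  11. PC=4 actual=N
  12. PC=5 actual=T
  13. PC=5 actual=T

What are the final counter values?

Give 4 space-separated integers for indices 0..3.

Answer: 2 3 2 2

Derivation:
Ev 1: PC=3 idx=3 pred=T actual=N -> ctr[3]=1
Ev 2: PC=3 idx=3 pred=N actual=N -> ctr[3]=0
Ev 3: PC=5 idx=1 pred=T actual=N -> ctr[1]=1
Ev 4: PC=3 idx=3 pred=N actual=T -> ctr[3]=1
Ev 5: PC=4 idx=0 pred=T actual=T -> ctr[0]=3
Ev 6: PC=5 idx=1 pred=N actual=T -> ctr[1]=2
Ev 7: PC=3 idx=3 pred=N actual=T -> ctr[3]=2
Ev 8: PC=5 idx=1 pred=T actual=N -> ctr[1]=1
Ev 9: PC=5 idx=1 pred=N actual=T -> ctr[1]=2
Ev 10: PC=5 idx=1 pred=T actual=T -> ctr[1]=3
Ev 11: PC=4 idx=0 pred=T actual=N -> ctr[0]=2
Ev 12: PC=5 idx=1 pred=T actual=T -> ctr[1]=3
Ev 13: PC=5 idx=1 pred=T actual=T -> ctr[1]=3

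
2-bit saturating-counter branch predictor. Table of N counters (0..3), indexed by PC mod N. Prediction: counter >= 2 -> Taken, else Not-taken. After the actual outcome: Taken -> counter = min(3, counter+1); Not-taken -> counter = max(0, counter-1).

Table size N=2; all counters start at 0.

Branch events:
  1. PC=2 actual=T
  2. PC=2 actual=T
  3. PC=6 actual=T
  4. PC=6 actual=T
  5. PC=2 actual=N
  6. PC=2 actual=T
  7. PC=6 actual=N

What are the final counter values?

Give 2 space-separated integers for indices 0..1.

Answer: 2 0

Derivation:
Ev 1: PC=2 idx=0 pred=N actual=T -> ctr[0]=1
Ev 2: PC=2 idx=0 pred=N actual=T -> ctr[0]=2
Ev 3: PC=6 idx=0 pred=T actual=T -> ctr[0]=3
Ev 4: PC=6 idx=0 pred=T actual=T -> ctr[0]=3
Ev 5: PC=2 idx=0 pred=T actual=N -> ctr[0]=2
Ev 6: PC=2 idx=0 pred=T actual=T -> ctr[0]=3
Ev 7: PC=6 idx=0 pred=T actual=N -> ctr[0]=2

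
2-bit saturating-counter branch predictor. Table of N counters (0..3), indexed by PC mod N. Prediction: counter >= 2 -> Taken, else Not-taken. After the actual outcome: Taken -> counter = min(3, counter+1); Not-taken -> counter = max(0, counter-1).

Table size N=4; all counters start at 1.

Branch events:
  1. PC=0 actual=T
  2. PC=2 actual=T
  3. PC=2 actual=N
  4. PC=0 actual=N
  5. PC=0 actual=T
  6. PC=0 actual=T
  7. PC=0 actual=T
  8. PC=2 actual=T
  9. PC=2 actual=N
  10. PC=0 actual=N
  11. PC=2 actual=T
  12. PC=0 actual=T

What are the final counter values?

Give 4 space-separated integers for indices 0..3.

Answer: 3 1 2 1

Derivation:
Ev 1: PC=0 idx=0 pred=N actual=T -> ctr[0]=2
Ev 2: PC=2 idx=2 pred=N actual=T -> ctr[2]=2
Ev 3: PC=2 idx=2 pred=T actual=N -> ctr[2]=1
Ev 4: PC=0 idx=0 pred=T actual=N -> ctr[0]=1
Ev 5: PC=0 idx=0 pred=N actual=T -> ctr[0]=2
Ev 6: PC=0 idx=0 pred=T actual=T -> ctr[0]=3
Ev 7: PC=0 idx=0 pred=T actual=T -> ctr[0]=3
Ev 8: PC=2 idx=2 pred=N actual=T -> ctr[2]=2
Ev 9: PC=2 idx=2 pred=T actual=N -> ctr[2]=1
Ev 10: PC=0 idx=0 pred=T actual=N -> ctr[0]=2
Ev 11: PC=2 idx=2 pred=N actual=T -> ctr[2]=2
Ev 12: PC=0 idx=0 pred=T actual=T -> ctr[0]=3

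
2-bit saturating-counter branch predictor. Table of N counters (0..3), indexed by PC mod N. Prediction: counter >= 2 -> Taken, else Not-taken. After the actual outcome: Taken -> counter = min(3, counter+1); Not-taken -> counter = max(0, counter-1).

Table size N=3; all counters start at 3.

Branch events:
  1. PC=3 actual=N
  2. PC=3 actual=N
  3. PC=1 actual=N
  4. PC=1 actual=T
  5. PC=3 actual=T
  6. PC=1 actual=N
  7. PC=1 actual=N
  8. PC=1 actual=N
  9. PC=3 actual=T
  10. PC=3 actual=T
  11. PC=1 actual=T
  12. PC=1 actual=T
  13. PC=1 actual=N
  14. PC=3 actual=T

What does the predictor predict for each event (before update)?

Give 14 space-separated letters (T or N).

Ev 1: PC=3 idx=0 pred=T actual=N -> ctr[0]=2
Ev 2: PC=3 idx=0 pred=T actual=N -> ctr[0]=1
Ev 3: PC=1 idx=1 pred=T actual=N -> ctr[1]=2
Ev 4: PC=1 idx=1 pred=T actual=T -> ctr[1]=3
Ev 5: PC=3 idx=0 pred=N actual=T -> ctr[0]=2
Ev 6: PC=1 idx=1 pred=T actual=N -> ctr[1]=2
Ev 7: PC=1 idx=1 pred=T actual=N -> ctr[1]=1
Ev 8: PC=1 idx=1 pred=N actual=N -> ctr[1]=0
Ev 9: PC=3 idx=0 pred=T actual=T -> ctr[0]=3
Ev 10: PC=3 idx=0 pred=T actual=T -> ctr[0]=3
Ev 11: PC=1 idx=1 pred=N actual=T -> ctr[1]=1
Ev 12: PC=1 idx=1 pred=N actual=T -> ctr[1]=2
Ev 13: PC=1 idx=1 pred=T actual=N -> ctr[1]=1
Ev 14: PC=3 idx=0 pred=T actual=T -> ctr[0]=3

Answer: T T T T N T T N T T N N T T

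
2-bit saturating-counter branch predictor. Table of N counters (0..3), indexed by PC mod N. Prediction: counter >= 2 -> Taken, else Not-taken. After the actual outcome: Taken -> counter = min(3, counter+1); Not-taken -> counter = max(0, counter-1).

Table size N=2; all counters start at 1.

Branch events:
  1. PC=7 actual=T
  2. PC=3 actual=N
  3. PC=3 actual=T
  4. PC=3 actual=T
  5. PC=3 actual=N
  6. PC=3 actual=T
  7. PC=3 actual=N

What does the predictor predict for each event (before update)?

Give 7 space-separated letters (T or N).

Ev 1: PC=7 idx=1 pred=N actual=T -> ctr[1]=2
Ev 2: PC=3 idx=1 pred=T actual=N -> ctr[1]=1
Ev 3: PC=3 idx=1 pred=N actual=T -> ctr[1]=2
Ev 4: PC=3 idx=1 pred=T actual=T -> ctr[1]=3
Ev 5: PC=3 idx=1 pred=T actual=N -> ctr[1]=2
Ev 6: PC=3 idx=1 pred=T actual=T -> ctr[1]=3
Ev 7: PC=3 idx=1 pred=T actual=N -> ctr[1]=2

Answer: N T N T T T T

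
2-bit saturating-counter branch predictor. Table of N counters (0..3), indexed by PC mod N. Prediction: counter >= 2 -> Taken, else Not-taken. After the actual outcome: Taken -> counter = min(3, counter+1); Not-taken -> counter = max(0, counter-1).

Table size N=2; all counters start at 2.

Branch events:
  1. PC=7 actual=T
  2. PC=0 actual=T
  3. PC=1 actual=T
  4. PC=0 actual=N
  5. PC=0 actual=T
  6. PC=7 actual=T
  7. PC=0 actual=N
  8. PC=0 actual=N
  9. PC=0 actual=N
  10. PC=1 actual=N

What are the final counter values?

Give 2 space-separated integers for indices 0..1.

Answer: 0 2

Derivation:
Ev 1: PC=7 idx=1 pred=T actual=T -> ctr[1]=3
Ev 2: PC=0 idx=0 pred=T actual=T -> ctr[0]=3
Ev 3: PC=1 idx=1 pred=T actual=T -> ctr[1]=3
Ev 4: PC=0 idx=0 pred=T actual=N -> ctr[0]=2
Ev 5: PC=0 idx=0 pred=T actual=T -> ctr[0]=3
Ev 6: PC=7 idx=1 pred=T actual=T -> ctr[1]=3
Ev 7: PC=0 idx=0 pred=T actual=N -> ctr[0]=2
Ev 8: PC=0 idx=0 pred=T actual=N -> ctr[0]=1
Ev 9: PC=0 idx=0 pred=N actual=N -> ctr[0]=0
Ev 10: PC=1 idx=1 pred=T actual=N -> ctr[1]=2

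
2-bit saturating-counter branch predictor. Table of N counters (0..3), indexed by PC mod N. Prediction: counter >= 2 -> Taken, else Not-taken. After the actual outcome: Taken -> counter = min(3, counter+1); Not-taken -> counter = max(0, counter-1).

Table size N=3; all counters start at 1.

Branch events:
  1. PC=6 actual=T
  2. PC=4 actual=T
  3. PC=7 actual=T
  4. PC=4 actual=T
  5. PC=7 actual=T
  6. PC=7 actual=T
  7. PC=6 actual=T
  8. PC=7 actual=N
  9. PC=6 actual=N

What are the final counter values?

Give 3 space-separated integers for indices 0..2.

Ev 1: PC=6 idx=0 pred=N actual=T -> ctr[0]=2
Ev 2: PC=4 idx=1 pred=N actual=T -> ctr[1]=2
Ev 3: PC=7 idx=1 pred=T actual=T -> ctr[1]=3
Ev 4: PC=4 idx=1 pred=T actual=T -> ctr[1]=3
Ev 5: PC=7 idx=1 pred=T actual=T -> ctr[1]=3
Ev 6: PC=7 idx=1 pred=T actual=T -> ctr[1]=3
Ev 7: PC=6 idx=0 pred=T actual=T -> ctr[0]=3
Ev 8: PC=7 idx=1 pred=T actual=N -> ctr[1]=2
Ev 9: PC=6 idx=0 pred=T actual=N -> ctr[0]=2

Answer: 2 2 1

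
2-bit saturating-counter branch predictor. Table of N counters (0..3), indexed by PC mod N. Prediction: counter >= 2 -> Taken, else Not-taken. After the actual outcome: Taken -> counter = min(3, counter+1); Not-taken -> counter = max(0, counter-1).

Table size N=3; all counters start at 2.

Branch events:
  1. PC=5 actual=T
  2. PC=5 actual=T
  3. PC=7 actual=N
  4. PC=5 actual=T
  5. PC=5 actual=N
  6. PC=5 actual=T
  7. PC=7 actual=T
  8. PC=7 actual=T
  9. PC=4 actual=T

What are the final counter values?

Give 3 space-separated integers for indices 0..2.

Ev 1: PC=5 idx=2 pred=T actual=T -> ctr[2]=3
Ev 2: PC=5 idx=2 pred=T actual=T -> ctr[2]=3
Ev 3: PC=7 idx=1 pred=T actual=N -> ctr[1]=1
Ev 4: PC=5 idx=2 pred=T actual=T -> ctr[2]=3
Ev 5: PC=5 idx=2 pred=T actual=N -> ctr[2]=2
Ev 6: PC=5 idx=2 pred=T actual=T -> ctr[2]=3
Ev 7: PC=7 idx=1 pred=N actual=T -> ctr[1]=2
Ev 8: PC=7 idx=1 pred=T actual=T -> ctr[1]=3
Ev 9: PC=4 idx=1 pred=T actual=T -> ctr[1]=3

Answer: 2 3 3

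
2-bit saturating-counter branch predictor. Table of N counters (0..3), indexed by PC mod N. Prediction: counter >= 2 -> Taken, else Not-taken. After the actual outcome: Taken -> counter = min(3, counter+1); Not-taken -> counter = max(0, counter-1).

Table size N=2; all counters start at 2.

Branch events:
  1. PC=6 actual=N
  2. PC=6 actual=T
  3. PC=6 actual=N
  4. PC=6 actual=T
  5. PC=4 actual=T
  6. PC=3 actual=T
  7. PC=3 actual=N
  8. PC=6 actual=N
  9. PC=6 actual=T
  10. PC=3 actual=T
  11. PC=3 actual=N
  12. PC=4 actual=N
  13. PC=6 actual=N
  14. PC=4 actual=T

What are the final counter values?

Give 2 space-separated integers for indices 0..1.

Ev 1: PC=6 idx=0 pred=T actual=N -> ctr[0]=1
Ev 2: PC=6 idx=0 pred=N actual=T -> ctr[0]=2
Ev 3: PC=6 idx=0 pred=T actual=N -> ctr[0]=1
Ev 4: PC=6 idx=0 pred=N actual=T -> ctr[0]=2
Ev 5: PC=4 idx=0 pred=T actual=T -> ctr[0]=3
Ev 6: PC=3 idx=1 pred=T actual=T -> ctr[1]=3
Ev 7: PC=3 idx=1 pred=T actual=N -> ctr[1]=2
Ev 8: PC=6 idx=0 pred=T actual=N -> ctr[0]=2
Ev 9: PC=6 idx=0 pred=T actual=T -> ctr[0]=3
Ev 10: PC=3 idx=1 pred=T actual=T -> ctr[1]=3
Ev 11: PC=3 idx=1 pred=T actual=N -> ctr[1]=2
Ev 12: PC=4 idx=0 pred=T actual=N -> ctr[0]=2
Ev 13: PC=6 idx=0 pred=T actual=N -> ctr[0]=1
Ev 14: PC=4 idx=0 pred=N actual=T -> ctr[0]=2

Answer: 2 2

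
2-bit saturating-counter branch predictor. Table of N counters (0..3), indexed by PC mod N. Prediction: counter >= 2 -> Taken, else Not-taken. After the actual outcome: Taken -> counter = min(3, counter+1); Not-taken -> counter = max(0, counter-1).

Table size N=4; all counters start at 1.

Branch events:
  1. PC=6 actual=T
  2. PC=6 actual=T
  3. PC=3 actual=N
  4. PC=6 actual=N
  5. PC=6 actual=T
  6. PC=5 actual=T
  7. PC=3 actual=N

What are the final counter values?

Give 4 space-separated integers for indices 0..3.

Answer: 1 2 3 0

Derivation:
Ev 1: PC=6 idx=2 pred=N actual=T -> ctr[2]=2
Ev 2: PC=6 idx=2 pred=T actual=T -> ctr[2]=3
Ev 3: PC=3 idx=3 pred=N actual=N -> ctr[3]=0
Ev 4: PC=6 idx=2 pred=T actual=N -> ctr[2]=2
Ev 5: PC=6 idx=2 pred=T actual=T -> ctr[2]=3
Ev 6: PC=5 idx=1 pred=N actual=T -> ctr[1]=2
Ev 7: PC=3 idx=3 pred=N actual=N -> ctr[3]=0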